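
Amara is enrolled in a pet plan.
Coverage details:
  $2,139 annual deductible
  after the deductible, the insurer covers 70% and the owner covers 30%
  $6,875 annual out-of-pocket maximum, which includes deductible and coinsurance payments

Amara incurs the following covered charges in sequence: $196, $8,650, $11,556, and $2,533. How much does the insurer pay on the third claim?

$8,832.10

Bill 1, $196: all of it applies to the deductible. Cost to owner: $196. OOP to date $196. Insurer: $196 − $196 = $0.
Bill 2, $8,650: deductible takes $1,943, $6,707 remains; coinsurance $6,707 × 30% = $2,012.10. Owner owes $3,955.10 (running OOP $4,151.10). Insurer: $8,650 − $3,955.10 = $4,694.90.
Bill 3, $11,556: 30% coinsurance on $11,556 = $3,466.80. That would push OOP to $7,617.90, over the $6,875 cap, so owner pays $6,875 − $4,151.10 = $2,723.90. Plan pays $11,556 − $2,723.90 = $8,832.10.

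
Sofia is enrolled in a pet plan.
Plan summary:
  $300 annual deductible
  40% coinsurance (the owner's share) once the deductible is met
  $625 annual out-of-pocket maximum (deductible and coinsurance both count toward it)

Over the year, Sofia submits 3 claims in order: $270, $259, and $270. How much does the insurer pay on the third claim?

Claim 1 — $270: fully absorbed by the deductible. Owner owes $270 (running OOP $270). Insurer: $270 − $270 = $0.
Claim 2 — $259: $30 to deductible, leaving $229; owner's 40% is $91.60. Owner pays $121.60; OOP now $391.60. Insurer: $259 − $121.60 = $137.40.
Claim 3 — $270: 40% coinsurance on $270 = $108. Owner owes $108 (running OOP $499.60). Insurer: $270 − $108 = $162.

$162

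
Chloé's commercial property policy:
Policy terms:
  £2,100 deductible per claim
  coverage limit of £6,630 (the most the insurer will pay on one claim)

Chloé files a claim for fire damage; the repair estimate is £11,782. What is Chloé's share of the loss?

Subtract the deductible: £11,782 − £2,100 = £9,682.
£9,682 exceeds the £6,630 limit, so the insurer pays the limit: £6,630.
Out of pocket: £11,782 − £6,630 = £5,152.

£5,152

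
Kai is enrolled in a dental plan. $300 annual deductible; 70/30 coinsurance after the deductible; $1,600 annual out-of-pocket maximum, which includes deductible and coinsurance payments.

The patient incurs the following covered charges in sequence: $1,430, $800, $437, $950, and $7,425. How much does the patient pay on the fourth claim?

$285

Claim 1 ($1,430): $300 finishes the deductible; $1,130 goes to coinsurance; 30% of $1,130 = $339. Cost to patient: $639. OOP to date $639.
Claim 2 ($800): deductible already satisfied, so patient's share is 30% × $800 = $240. Cost to patient: $240. OOP to date $879.
Claim 3 ($437): deductible already satisfied, so patient's share is 30% × $437 = $131.10. Patient pays $131.10; OOP now $1,010.10.
Claim 4 ($950): deductible met; 30% of $950 = $285. Patient owes $285 (running OOP $1,295.10).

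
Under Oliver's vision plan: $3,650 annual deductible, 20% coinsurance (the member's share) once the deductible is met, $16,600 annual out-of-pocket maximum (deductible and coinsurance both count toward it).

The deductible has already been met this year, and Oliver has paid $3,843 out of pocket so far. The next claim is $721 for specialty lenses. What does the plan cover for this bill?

With the deductible met, the entire $721 is subject to coinsurance.
20% of $721 = $144.20 falls to the member.
Year-to-date out-of-pocket becomes $3,843 + $144.20 = $3,987.20, still under the $16,600 maximum, so no cap applies.
Insurer pays the balance: $721 − $144.20 = $576.80.

$576.80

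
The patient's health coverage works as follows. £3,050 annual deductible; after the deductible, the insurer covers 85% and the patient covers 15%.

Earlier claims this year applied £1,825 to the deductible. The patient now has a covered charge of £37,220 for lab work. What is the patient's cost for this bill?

Deductible still to meet: £3,050 − £1,825 = £1,225.
After the £1,225 deductible portion, £37,220 − £1,225 = £35,995 is subject to coinsurance.
Coinsurance: £35,995 × 15% = £5,399.25.
That puts the patient's cost at £1,225 + £5,399.25 = £6,624.25.

£6,624.25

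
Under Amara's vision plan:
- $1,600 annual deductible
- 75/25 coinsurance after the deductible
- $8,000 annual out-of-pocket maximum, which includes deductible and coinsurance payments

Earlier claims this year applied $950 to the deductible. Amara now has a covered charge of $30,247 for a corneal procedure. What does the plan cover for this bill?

$950 of the $1,600 deductible is already met, leaving $650.
After the $650 deductible portion, $30,247 − $650 = $29,597 is subject to coinsurance.
Coinsurance: $29,597 × 25% = $7,399.25.
Member responsibility before any cap: $650 + $7,399.25 = $8,049.25.
That would bring total out-of-pocket to $8,999.25, past the $8,000 cap. The member is capped at $8,000 − $950 = $7,050 on this claim.
The plan picks up $30,247 − $7,050 = $23,197.

$23,197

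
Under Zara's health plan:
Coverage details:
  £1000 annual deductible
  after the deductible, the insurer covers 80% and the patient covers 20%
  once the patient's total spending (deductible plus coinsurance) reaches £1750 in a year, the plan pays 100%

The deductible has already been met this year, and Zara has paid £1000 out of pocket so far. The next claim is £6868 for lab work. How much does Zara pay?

£750

With the deductible met, the entire £6868 is subject to coinsurance.
20% of £6868 = £1373.60 falls to the patient.
Year-to-date out-of-pocket would reach £1000 + £1373.60 = £2373.60, above the £1750 maximum, so the patient pays only £1750 − £1000 = £750.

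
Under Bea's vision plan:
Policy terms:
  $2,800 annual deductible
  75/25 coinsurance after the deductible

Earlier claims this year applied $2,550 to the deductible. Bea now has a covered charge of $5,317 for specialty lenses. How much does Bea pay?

$2,550 of the $2,800 deductible is already met, leaving $250.
That leaves $5,317 − $250 = $5,067 for coinsurance.
Member's 25% share of $5,067 is $1,266.75.
So the member owes $250 + $1,266.75 = $1,516.75.

$1,516.75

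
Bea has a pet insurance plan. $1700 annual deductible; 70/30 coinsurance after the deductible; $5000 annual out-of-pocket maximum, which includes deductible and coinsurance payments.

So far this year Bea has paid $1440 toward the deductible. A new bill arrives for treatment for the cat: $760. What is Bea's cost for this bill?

$1440 of the $1700 deductible is already met, leaving $260.
After the $260 deductible portion, $760 − $260 = $500 is subject to coinsurance.
Owner's 30% share of $500 is $150.
Owner responsibility before any cap: $260 + $150 = $410.
Year-to-date out-of-pocket becomes $1440 + $410 = $1850, still under the $5000 maximum, so no cap applies.

$410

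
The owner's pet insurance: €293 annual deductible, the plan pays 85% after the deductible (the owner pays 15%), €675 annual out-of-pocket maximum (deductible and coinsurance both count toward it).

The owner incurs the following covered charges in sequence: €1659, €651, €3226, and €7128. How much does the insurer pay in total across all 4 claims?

Bill 1, €1659: €293 finishes the deductible; €1366 goes to coinsurance; 15% of €1366 = €204.90. Owner owes €497.90 (running OOP €497.90). Plan pays €1659 − €497.90 = €1161.10.
Bill 2, €651: deductible already satisfied, so owner's share is 15% × €651 = €97.65. Owner pays €97.65; OOP now €595.55. Plan pays €651 − €97.65 = €553.35.
Bill 3, €3226: deductible already satisfied, so owner's share is 15% × €3226 = €483.90. OOP would hit €1079.45 > €675, so the cap limits the owner to €675 − €595.55 = €79.45. Insurer: €3226 − €79.45 = €3146.55.
Bill 4, €7128: deductible met; 15% of €7128 = €1069.20. That would push OOP to €1744.20, over the €675 cap, so owner pays €675 − €675 = €0. Insurer: €7128 − €0 = €7128.
Insurer total = bills − owner's total = €12664 − €675 = €11989.

€11989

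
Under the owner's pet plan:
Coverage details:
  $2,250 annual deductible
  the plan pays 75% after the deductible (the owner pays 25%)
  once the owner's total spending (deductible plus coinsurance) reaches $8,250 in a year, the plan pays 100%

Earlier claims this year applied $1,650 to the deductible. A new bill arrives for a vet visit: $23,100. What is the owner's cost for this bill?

$1,650 of the $2,250 deductible is already met, leaving $600.
That leaves $23,100 − $600 = $22,500 for coinsurance.
25% of $22,500 = $5,625 falls to the owner.
Owner responsibility before any cap: $600 + $5,625 = $6,225.
Cumulative spending $1,650 + $6,225 = $7,875 stays under the $8,250 maximum.

$6,225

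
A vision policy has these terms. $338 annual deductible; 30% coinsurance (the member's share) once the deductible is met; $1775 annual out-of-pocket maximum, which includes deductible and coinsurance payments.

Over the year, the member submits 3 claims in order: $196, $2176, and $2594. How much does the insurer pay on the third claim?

$1815.80

#1 ($196): all of it applies to the deductible. Member owes $196 (running OOP $196). Insurer: $196 − $196 = $0.
#2 ($2176): deductible takes $142, $2034 remains; member's 30% is $610.20. Member pays $752.20; OOP now $948.20. Plan pays $2176 − $752.20 = $1423.80.
#3 ($2594): deductible already satisfied, so member's share is 30% × $2594 = $778.20. Member owes $778.20 (running OOP $1726.40). Insurer: $2594 − $778.20 = $1815.80.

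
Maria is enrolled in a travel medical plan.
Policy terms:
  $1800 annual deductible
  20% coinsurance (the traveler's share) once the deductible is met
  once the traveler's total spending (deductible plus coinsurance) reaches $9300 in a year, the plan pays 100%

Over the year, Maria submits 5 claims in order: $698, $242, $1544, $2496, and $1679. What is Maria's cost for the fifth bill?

$335.80

Claim 1 — $698: all of it applies to the deductible. Traveler pays $698; OOP now $698.
Claim 2 — $242: entire amount goes to the deductible. Traveler owes $242 (running OOP $940).
Claim 3 — $1544: $860 finishes the deductible; $684 goes to coinsurance; 20% of $684 = $136.80. Traveler owes $996.80 (running OOP $1936.80).
Claim 4 — $2496: 20% coinsurance on $2496 = $499.20. Cost to traveler: $499.20. OOP to date $2436.
Claim 5 — $1679: deductible met; 20% of $1679 = $335.80. Cost to traveler: $335.80. OOP to date $2771.80.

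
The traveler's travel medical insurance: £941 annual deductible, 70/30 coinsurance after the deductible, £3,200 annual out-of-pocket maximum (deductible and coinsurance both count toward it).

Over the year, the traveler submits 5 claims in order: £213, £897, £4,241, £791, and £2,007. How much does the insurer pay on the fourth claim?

Claim 1 (£213): all of it applies to the deductible. Cost to traveler: £213. OOP to date £213. Insurer: £213 − £213 = £0.
Claim 2 (£897): £728 to deductible, leaving £169; coinsurance £169 × 30% = £50.70. Traveler pays £778.70; OOP now £991.70. Insurer: £897 − £778.70 = £118.30.
Claim 3 (£4,241): deductible already satisfied, so traveler's share is 30% × £4,241 = £1,272.30. Traveler owes £1,272.30 (running OOP £2,264). Insurer: £4,241 − £1,272.30 = £2,968.70.
Claim 4 (£791): deductible met; 30% of £791 = £237.30. Cost to traveler: £237.30. OOP to date £2,501.30. Insurer: £791 − £237.30 = £553.70.

£553.70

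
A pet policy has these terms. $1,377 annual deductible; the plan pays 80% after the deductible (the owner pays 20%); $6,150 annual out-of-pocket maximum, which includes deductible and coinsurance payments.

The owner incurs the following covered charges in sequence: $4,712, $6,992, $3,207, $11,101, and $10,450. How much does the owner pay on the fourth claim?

$2,066.20

Bill 1, $4,712: $1,377 finishes the deductible; $3,335 goes to coinsurance; coinsurance $3,335 × 20% = $667. Owner pays $2,044; OOP now $2,044.
Bill 2, $6,992: 20% coinsurance on $6,992 = $1,398.40. Owner pays $1,398.40; OOP now $3,442.40.
Bill 3, $3,207: deductible met; 20% of $3,207 = $641.40. Owner pays $641.40; OOP now $4,083.80.
Bill 4, $11,101: 20% coinsurance on $11,101 = $2,220.20. That would push OOP to $6,304, over the $6,150 cap, so owner pays $6,150 − $4,083.80 = $2,066.20.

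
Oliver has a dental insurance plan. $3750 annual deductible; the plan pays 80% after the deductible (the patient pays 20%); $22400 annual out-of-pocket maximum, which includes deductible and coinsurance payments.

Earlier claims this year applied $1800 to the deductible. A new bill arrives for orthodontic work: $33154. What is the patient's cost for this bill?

$8190.80

$1800 of the $3750 deductible is already met, leaving $1950.
That leaves $33154 − $1950 = $31204 for coinsurance.
Coinsurance: $31204 × 20% = $6240.80.
That puts the patient's cost at $1950 + $6240.80 = $8190.80 before any cap.
Cumulative spending $1800 + $8190.80 = $9990.80 stays under the $22400 maximum.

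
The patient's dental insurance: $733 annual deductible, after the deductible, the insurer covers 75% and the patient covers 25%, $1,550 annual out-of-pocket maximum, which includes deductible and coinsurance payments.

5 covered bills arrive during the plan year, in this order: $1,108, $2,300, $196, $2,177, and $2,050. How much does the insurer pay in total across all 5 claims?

Claim 1 — $1,108: $733 to deductible, leaving $375; coinsurance $375 × 25% = $93.75. Patient owes $826.75 (running OOP $826.75). Plan pays $1,108 − $826.75 = $281.25.
Claim 2 — $2,300: deductible already satisfied, so patient's share is 25% × $2,300 = $575. Cost to patient: $575. OOP to date $1,401.75. Insurer: $2,300 − $575 = $1,725.
Claim 3 — $196: deductible met; 25% of $196 = $49. Patient pays $49; OOP now $1,450.75. Plan pays $196 − $49 = $147.
Claim 4 — $2,177: 25% coinsurance on $2,177 = $544.25. That would push OOP to $1,995, over the $1,550 cap, so patient pays $1,550 − $1,450.75 = $99.25. Insurer: $2,177 − $99.25 = $2,077.75.
Claim 5 — $2,050: 25% coinsurance on $2,050 = $512.50. OOP would hit $2,062.50 > $1,550, so the cap limits the patient to $1,550 − $1,550 = $0. Plan pays $2,050 − $0 = $2,050.
Insurer total = bills − patient's total = $7,831 − $1,550 = $6,281.

$6,281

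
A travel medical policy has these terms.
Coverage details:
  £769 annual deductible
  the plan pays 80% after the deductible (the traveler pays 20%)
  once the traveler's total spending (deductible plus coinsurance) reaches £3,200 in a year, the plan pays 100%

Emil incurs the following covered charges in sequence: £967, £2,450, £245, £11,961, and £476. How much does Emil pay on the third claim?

#1 (£967): £769 finishes the deductible; £198 goes to coinsurance; coinsurance £198 × 20% = £39.60. Cost to traveler: £808.60. OOP to date £808.60.
#2 (£2,450): deductible already satisfied, so traveler's share is 20% × £2,450 = £490. Traveler owes £490 (running OOP £1,298.60).
#3 (£245): deductible already satisfied, so traveler's share is 20% × £245 = £49. Traveler pays £49; OOP now £1,347.60.

£49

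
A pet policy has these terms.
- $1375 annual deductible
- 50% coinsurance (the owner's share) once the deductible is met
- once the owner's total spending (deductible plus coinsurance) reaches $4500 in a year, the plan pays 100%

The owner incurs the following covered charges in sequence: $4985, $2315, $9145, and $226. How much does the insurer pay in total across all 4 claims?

Claim 1 — $4985: $1375 to deductible, leaving $3610; 50% of $3610 = $1805. Owner owes $3180 (running OOP $3180). Insurer: $4985 − $3180 = $1805.
Claim 2 — $2315: 50% coinsurance on $2315 = $1157.50. Owner owes $1157.50 (running OOP $4337.50). Plan pays $2315 − $1157.50 = $1157.50.
Claim 3 — $9145: deductible already satisfied, so owner's share is 50% × $9145 = $4572.50. Adding that to $4337.50 gives $8910, past the $4500 cap; owner pays only $4500 − $4337.50 = $162.50. Plan pays $9145 − $162.50 = $8982.50.
Claim 4 — $226: deductible met; 50% of $226 = $113. That would push OOP to $4613, over the $4500 cap, so owner pays $4500 − $4500 = $0. Plan pays $226 − $0 = $226.
Insurer total: $1805 + $1157.50 + $8982.50 + $226 = $12171.

$12171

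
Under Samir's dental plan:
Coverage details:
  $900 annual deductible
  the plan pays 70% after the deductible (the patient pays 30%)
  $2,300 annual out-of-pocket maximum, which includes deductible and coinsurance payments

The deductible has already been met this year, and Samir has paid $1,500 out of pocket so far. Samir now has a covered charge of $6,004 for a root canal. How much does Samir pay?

$800

The deductible is already satisfied, so the full bill goes to coinsurance.
Coinsurance: $6,004 × 30% = $1,801.20.
Adding $1,801.20 to the $1,500 already spent would give $3,301.20, which exceeds the $2,300 cap; the patient pays just $2,300 − $1,500 = $800.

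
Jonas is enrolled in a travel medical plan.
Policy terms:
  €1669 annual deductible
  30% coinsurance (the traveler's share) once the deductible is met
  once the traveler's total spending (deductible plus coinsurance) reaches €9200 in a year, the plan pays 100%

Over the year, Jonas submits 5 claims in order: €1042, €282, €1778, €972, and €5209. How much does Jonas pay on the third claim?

€774.90

Claim 1 — €1042: fully absorbed by the deductible. Traveler pays €1042; OOP now €1042.
Claim 2 — €282: all of it applies to the deductible. Cost to traveler: €282. OOP to date €1324.
Claim 3 — €1778: €345 to deductible, leaving €1433; 30% of €1433 = €429.90. Traveler pays €774.90; OOP now €2098.90.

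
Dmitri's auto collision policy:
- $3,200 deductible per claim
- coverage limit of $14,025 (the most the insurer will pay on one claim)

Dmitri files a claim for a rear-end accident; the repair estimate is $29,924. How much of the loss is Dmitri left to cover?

$15,899

After the deductible, $29,924 − $3,200 = $26,724 remains.
Since $26,724 > $14,025, the payout is capped at $14,025.
Driver's share is the uncovered remainder: $29,924 − $14,025 = $15,899.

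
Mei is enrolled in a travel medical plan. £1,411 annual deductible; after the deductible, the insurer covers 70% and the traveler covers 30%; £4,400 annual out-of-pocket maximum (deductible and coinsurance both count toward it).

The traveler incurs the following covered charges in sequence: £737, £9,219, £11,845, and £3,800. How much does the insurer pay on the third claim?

£11,419.50

#1 (£737): entire amount goes to the deductible. Traveler owes £737 (running OOP £737). Plan pays £737 − £737 = £0.
#2 (£9,219): £674 to deductible, leaving £8,545; traveler's 30% is £2,563.50. Traveler owes £3,237.50 (running OOP £3,974.50). Plan pays £9,219 − £3,237.50 = £5,981.50.
#3 (£11,845): deductible already satisfied, so traveler's share is 30% × £11,845 = £3,553.50. OOP would hit £7,528 > £4,400, so the cap limits the traveler to £4,400 − £3,974.50 = £425.50. Plan pays £11,845 − £425.50 = £11,419.50.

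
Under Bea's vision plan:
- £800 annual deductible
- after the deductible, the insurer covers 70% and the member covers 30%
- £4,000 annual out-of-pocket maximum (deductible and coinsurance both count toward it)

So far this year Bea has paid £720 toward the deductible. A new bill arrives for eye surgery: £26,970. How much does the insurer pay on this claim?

Deductible still to meet: £800 − £720 = £80.
After the £80 deductible portion, £26,970 − £80 = £26,890 is subject to coinsurance.
Coinsurance: £26,890 × 30% = £8,067.
So the member owes £80 + £8,067 = £8,147 before any cap.
Adding £8,147 to the £720 already spent would give £8,867, which exceeds the £4,000 cap; the member pays just £4,000 − £720 = £3,280.
Insurer pays the balance: £26,970 − £3,280 = £23,690.

£23,690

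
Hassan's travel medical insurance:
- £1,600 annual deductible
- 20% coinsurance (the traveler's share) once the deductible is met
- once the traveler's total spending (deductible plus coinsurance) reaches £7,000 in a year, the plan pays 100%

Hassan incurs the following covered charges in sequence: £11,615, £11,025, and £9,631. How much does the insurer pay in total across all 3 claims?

£25,271

Claim 1 (£11,615): £1,600 to deductible, leaving £10,015; traveler's 20% is £2,003. Traveler pays £3,603; OOP now £3,603. Plan pays £11,615 − £3,603 = £8,012.
Claim 2 (£11,025): 20% coinsurance on £11,025 = £2,205. Traveler owes £2,205 (running OOP £5,808). Insurer: £11,025 − £2,205 = £8,820.
Claim 3 (£9,631): 20% coinsurance on £9,631 = £1,926.20. Adding that to £5,808 gives £7,734.20, past the £7,000 cap; traveler pays only £7,000 − £5,808 = £1,192. Insurer: £9,631 − £1,192 = £8,439.
Insurer total: £8,012 + £8,820 + £8,439 = £25,271.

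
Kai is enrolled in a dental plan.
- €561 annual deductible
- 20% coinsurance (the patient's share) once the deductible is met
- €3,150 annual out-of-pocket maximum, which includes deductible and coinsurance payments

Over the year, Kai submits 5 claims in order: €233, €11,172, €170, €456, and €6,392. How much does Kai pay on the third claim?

€34

Bill 1, €233: fully absorbed by the deductible. Cost to patient: €233. OOP to date €233.
Bill 2, €11,172: €328 finishes the deductible; €10,844 goes to coinsurance; 20% of €10,844 = €2,168.80. Cost to patient: €2,496.80. OOP to date €2,729.80.
Bill 3, €170: deductible already satisfied, so patient's share is 20% × €170 = €34. Patient pays €34; OOP now €2,763.80.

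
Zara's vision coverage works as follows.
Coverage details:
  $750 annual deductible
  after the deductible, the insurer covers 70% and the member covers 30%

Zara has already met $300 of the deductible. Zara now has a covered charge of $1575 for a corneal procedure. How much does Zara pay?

$787.50

Remaining deductible: $750 − $300 = $450.
After the $450 deductible portion, $1575 − $450 = $1125 is subject to coinsurance.
30% of $1125 = $337.50 falls to the member.
So the member owes $450 + $337.50 = $787.50.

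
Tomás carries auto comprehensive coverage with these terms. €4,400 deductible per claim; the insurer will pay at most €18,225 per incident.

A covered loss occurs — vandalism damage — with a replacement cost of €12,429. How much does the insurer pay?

€8,029

Subtract the deductible: €12,429 − €4,400 = €8,029.
That's under the €18,225 cap, so the insurer reimburses the full €8,029.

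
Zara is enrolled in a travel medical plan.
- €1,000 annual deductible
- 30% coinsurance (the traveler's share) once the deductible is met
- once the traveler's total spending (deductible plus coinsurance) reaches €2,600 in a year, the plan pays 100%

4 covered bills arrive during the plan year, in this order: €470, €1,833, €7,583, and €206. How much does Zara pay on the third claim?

€1,209.10

#1 (€470): entire amount goes to the deductible. Cost to traveler: €470. OOP to date €470.
#2 (€1,833): €530 finishes the deductible; €1,303 goes to coinsurance; coinsurance €1,303 × 30% = €390.90. Traveler owes €920.90 (running OOP €1,390.90).
#3 (€7,583): deductible already satisfied, so traveler's share is 30% × €7,583 = €2,274.90. Adding that to €1,390.90 gives €3,665.80, past the €2,600 cap; traveler pays only €2,600 − €1,390.90 = €1,209.10.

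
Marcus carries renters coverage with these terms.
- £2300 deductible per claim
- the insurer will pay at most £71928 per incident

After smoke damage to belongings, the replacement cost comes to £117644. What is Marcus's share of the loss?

Less the £2300 deductible: £117644 − £2300 = £115344.
£115344 exceeds the £71928 limit, so the insurer pays the limit: £71928.
The tenant bears the rest of the original loss: £117644 − £71928 = £45716.

£45716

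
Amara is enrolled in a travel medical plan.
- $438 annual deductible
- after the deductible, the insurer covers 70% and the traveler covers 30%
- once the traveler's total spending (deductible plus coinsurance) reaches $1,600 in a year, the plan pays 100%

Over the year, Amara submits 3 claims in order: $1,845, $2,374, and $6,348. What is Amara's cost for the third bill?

$27.70

#1 ($1,845): deductible takes $438, $1,407 remains; 30% of $1,407 = $422.10. Cost to traveler: $860.10. OOP to date $860.10.
#2 ($2,374): deductible met; 30% of $2,374 = $712.20. Cost to traveler: $712.20. OOP to date $1,572.30.
#3 ($6,348): 30% coinsurance on $6,348 = $1,904.40. Adding that to $1,572.30 gives $3,476.70, past the $1,600 cap; traveler pays only $1,600 − $1,572.30 = $27.70.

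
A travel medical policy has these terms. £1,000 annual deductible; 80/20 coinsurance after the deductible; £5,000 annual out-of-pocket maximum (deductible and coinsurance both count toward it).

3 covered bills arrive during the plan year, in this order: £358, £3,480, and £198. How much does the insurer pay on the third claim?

Claim 1 (£358): entire amount goes to the deductible. Cost to traveler: £358. OOP to date £358. Plan pays £358 − £358 = £0.
Claim 2 (£3,480): £642 to deductible, leaving £2,838; coinsurance £2,838 × 20% = £567.60. Cost to traveler: £1,209.60. OOP to date £1,567.60. Plan pays £3,480 − £1,209.60 = £2,270.40.
Claim 3 (£198): deductible already satisfied, so traveler's share is 20% × £198 = £39.60. Traveler owes £39.60 (running OOP £1,607.20). Plan pays £198 − £39.60 = £158.40.

£158.40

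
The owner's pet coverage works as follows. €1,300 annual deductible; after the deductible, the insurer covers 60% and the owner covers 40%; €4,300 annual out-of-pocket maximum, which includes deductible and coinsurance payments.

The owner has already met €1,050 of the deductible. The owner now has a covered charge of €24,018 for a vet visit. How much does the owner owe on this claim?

€1,050 of the €1,300 deductible is already met, leaving €250.
After the €250 deductible portion, €24,018 − €250 = €23,768 is subject to coinsurance.
Coinsurance: €23,768 × 40% = €9,507.20.
That puts the owner's cost at €250 + €9,507.20 = €9,757.20 before any cap.
Adding €9,757.20 to the €1,050 already spent would give €10,807.20, which exceeds the €4,300 cap; the owner pays just €4,300 − €1,050 = €3,250.

€3,250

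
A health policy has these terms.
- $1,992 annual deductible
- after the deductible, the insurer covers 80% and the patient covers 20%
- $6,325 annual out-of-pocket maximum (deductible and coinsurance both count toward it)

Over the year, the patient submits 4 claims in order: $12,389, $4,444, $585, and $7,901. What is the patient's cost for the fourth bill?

Claim 1 — $12,389: deductible takes $1,992, $10,397 remains; 20% of $10,397 = $2,079.40. Cost to patient: $4,071.40. OOP to date $4,071.40.
Claim 2 — $4,444: deductible already satisfied, so patient's share is 20% × $4,444 = $888.80. Cost to patient: $888.80. OOP to date $4,960.20.
Claim 3 — $585: deductible already satisfied, so patient's share is 20% × $585 = $117. Patient pays $117; OOP now $5,077.20.
Claim 4 — $7,901: deductible already satisfied, so patient's share is 20% × $7,901 = $1,580.20. OOP would hit $6,657.40 > $6,325, so the cap limits the patient to $6,325 − $5,077.20 = $1,247.80.

$1,247.80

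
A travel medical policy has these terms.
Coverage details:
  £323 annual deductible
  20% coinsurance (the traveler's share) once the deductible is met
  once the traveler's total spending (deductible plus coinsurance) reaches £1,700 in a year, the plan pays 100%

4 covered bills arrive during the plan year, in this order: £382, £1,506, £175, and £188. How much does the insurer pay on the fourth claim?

Bill 1, £382: £323 to deductible, leaving £59; 20% of £59 = £11.80. Cost to traveler: £334.80. OOP to date £334.80. Plan pays £382 − £334.80 = £47.20.
Bill 2, £1,506: 20% coinsurance on £1,506 = £301.20. Traveler owes £301.20 (running OOP £636). Plan pays £1,506 − £301.20 = £1,204.80.
Bill 3, £175: 20% coinsurance on £175 = £35. Traveler owes £35 (running OOP £671). Insurer: £175 − £35 = £140.
Bill 4, £188: deductible met; 20% of £188 = £37.60. Traveler owes £37.60 (running OOP £708.60). Plan pays £188 − £37.60 = £150.40.

£150.40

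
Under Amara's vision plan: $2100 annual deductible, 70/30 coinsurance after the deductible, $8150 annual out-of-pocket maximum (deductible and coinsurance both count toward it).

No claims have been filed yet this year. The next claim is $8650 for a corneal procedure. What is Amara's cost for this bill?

$4065

Deductible not yet touched, so the first $2100 of the bill goes to the deductible.
That leaves $8650 − $2100 = $6550 for coinsurance.
Coinsurance: $6550 × 30% = $1965.
Member responsibility before any cap: $2100 + $1965 = $4065.
Total out-of-pocket so far would be $0 + $4065 = $4065, below the $8150 cap — no reduction.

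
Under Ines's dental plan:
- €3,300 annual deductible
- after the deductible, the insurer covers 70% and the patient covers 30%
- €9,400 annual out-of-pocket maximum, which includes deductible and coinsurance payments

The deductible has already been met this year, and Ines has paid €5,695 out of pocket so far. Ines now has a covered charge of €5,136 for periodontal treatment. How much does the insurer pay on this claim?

With the deductible met, the entire €5,136 is subject to coinsurance.
Coinsurance: €5,136 × 30% = €1,540.80.
Total out-of-pocket so far would be €5,695 + €1,540.80 = €7,235.80, below the €9,400 cap — no reduction.
The plan picks up €5,136 − €1,540.80 = €3,595.20.

€3,595.20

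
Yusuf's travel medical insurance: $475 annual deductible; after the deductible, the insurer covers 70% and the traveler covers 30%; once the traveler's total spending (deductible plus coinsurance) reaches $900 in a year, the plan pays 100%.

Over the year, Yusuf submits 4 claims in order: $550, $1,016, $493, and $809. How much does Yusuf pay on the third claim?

Claim 1 — $550: $475 to deductible, leaving $75; coinsurance $75 × 30% = $22.50. Cost to traveler: $497.50. OOP to date $497.50.
Claim 2 — $1,016: 30% coinsurance on $1,016 = $304.80. Cost to traveler: $304.80. OOP to date $802.30.
Claim 3 — $493: deductible met; 30% of $493 = $147.90. OOP would hit $950.20 > $900, so the cap limits the traveler to $900 − $802.30 = $97.70.

$97.70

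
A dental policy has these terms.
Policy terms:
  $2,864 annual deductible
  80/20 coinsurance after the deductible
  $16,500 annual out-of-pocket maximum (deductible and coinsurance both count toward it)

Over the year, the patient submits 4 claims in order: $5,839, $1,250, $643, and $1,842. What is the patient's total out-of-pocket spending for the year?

$4,206

Claim 1 ($5,839): $2,864 to deductible, leaving $2,975; patient's 20% is $595. Cost to patient: $3,459. OOP to date $3,459.
Claim 2 ($1,250): 20% coinsurance on $1,250 = $250. Patient owes $250 (running OOP $3,709).
Claim 3 ($643): 20% coinsurance on $643 = $128.60. Patient owes $128.60 (running OOP $3,837.60).
Claim 4 ($1,842): deductible met; 20% of $1,842 = $368.40. Patient pays $368.40; OOP now $4,206.
Summing the patient's payments: $3,459 + $250 + $128.60 + $368.40 = $4,206.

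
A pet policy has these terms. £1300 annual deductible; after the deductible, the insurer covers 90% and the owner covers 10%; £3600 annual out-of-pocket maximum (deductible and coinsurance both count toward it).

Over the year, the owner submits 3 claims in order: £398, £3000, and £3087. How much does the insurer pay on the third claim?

£2778.30

Claim 1 — £398: entire amount goes to the deductible. Owner owes £398 (running OOP £398). Insurer: £398 − £398 = £0.
Claim 2 — £3000: £902 to deductible, leaving £2098; 10% of £2098 = £209.80. Cost to owner: £1111.80. OOP to date £1509.80. Insurer: £3000 − £1111.80 = £1888.20.
Claim 3 — £3087: deductible already satisfied, so owner's share is 10% × £3087 = £308.70. Cost to owner: £308.70. OOP to date £1818.50. Plan pays £3087 − £308.70 = £2778.30.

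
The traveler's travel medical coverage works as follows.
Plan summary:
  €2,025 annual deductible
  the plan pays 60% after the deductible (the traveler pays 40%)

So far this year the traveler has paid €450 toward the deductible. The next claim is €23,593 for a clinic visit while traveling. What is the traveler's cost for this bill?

€10,382.20

€450 of the €2,025 deductible is already met, leaving €1,575.
That leaves €23,593 − €1,575 = €22,018 for coinsurance.
Traveler's 40% share of €22,018 is €8,807.20.
So the traveler owes €1,575 + €8,807.20 = €10,382.20.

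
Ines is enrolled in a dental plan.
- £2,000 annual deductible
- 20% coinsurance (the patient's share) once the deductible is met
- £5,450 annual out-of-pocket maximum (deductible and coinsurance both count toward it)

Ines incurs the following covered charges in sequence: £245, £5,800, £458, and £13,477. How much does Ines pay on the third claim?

#1 (£245): fully absorbed by the deductible. Patient owes £245 (running OOP £245).
#2 (£5,800): deductible takes £1,755, £4,045 remains; coinsurance £4,045 × 20% = £809. Patient pays £2,564; OOP now £2,809.
#3 (£458): deductible met; 20% of £458 = £91.60. Cost to patient: £91.60. OOP to date £2,900.60.

£91.60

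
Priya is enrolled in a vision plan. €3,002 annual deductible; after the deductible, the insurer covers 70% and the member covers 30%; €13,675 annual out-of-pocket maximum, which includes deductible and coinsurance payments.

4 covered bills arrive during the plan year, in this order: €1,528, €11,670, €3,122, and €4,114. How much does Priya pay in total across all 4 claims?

€8,231.60

#1 (€1,528): fully absorbed by the deductible. Member owes €1,528 (running OOP €1,528).
#2 (€11,670): deductible takes €1,474, €10,196 remains; member's 30% is €3,058.80. Member owes €4,532.80 (running OOP €6,060.80).
#3 (€3,122): deductible already satisfied, so member's share is 30% × €3,122 = €936.60. Member pays €936.60; OOP now €6,997.40.
#4 (€4,114): 30% coinsurance on €4,114 = €1,234.20. Member owes €1,234.20 (running OOP €8,231.60).
Total paid by the member: €1,528 + €4,532.80 + €936.60 + €1,234.20 = €8,231.60.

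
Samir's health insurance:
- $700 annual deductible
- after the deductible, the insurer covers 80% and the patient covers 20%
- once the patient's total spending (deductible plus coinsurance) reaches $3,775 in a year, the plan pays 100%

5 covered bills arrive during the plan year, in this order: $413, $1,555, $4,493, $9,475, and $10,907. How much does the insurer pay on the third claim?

$3,594.40

Bill 1, $413: fully absorbed by the deductible. Patient owes $413 (running OOP $413). Insurer: $413 − $413 = $0.
Bill 2, $1,555: deductible takes $287, $1,268 remains; 20% of $1,268 = $253.60. Patient pays $540.60; OOP now $953.60. Insurer: $1,555 − $540.60 = $1,014.40.
Bill 3, $4,493: deductible met; 20% of $4,493 = $898.60. Patient pays $898.60; OOP now $1,852.20. Plan pays $4,493 − $898.60 = $3,594.40.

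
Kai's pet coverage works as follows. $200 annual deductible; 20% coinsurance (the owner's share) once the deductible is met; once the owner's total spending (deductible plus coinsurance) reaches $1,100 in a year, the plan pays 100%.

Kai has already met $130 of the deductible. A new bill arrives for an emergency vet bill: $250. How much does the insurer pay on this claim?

$130 of the $200 deductible is already met, leaving $70.
That leaves $250 − $70 = $180 for coinsurance.
Coinsurance: $180 × 20% = $36.
That puts the owner's cost at $70 + $36 = $106 before any cap.
Total out-of-pocket so far would be $130 + $106 = $236, below the $1,100 cap — no reduction.
The plan picks up $250 − $106 = $144.

$144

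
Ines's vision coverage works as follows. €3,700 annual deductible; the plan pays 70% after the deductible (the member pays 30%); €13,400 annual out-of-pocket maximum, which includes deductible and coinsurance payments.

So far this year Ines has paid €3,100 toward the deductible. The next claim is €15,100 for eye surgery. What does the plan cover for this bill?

€10,150

€3,100 of the €3,700 deductible is already met, leaving €600.
That leaves €15,100 − €600 = €14,500 for coinsurance.
30% of €14,500 = €4,350 falls to the member.
That puts the member's cost at €600 + €4,350 = €4,950 before any cap.
Total out-of-pocket so far would be €3,100 + €4,950 = €8,050, below the €13,400 cap — no reduction.
The insurer covers the remainder: €15,100 − €4,950 = €10,150.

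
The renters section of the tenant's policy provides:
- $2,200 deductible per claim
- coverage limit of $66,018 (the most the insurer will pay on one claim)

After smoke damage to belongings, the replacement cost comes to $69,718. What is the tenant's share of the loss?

$3,700

After the deductible, $69,718 − $2,200 = $67,518 remains.
Since $67,518 > $66,018, the payout is capped at $66,018.
The tenant bears the rest of the original loss: $69,718 − $66,018 = $3,700.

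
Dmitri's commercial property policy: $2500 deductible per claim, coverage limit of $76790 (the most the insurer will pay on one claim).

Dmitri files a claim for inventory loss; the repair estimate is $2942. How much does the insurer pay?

Less the $2500 deductible: $2942 − $2500 = $442.
$442 ≤ $76790, so the limit doesn't bind; insurer pays $442.

$442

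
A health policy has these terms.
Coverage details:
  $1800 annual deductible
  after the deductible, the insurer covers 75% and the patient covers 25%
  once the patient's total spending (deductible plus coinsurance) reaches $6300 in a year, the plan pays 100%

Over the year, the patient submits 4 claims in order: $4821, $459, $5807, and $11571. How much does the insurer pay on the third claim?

Claim 1 — $4821: $1800 finishes the deductible; $3021 goes to coinsurance; coinsurance $3021 × 25% = $755.25. Cost to patient: $2555.25. OOP to date $2555.25. Insurer: $4821 − $2555.25 = $2265.75.
Claim 2 — $459: deductible met; 25% of $459 = $114.75. Patient pays $114.75; OOP now $2670. Insurer: $459 − $114.75 = $344.25.
Claim 3 — $5807: deductible met; 25% of $5807 = $1451.75. Patient owes $1451.75 (running OOP $4121.75). Insurer: $5807 − $1451.75 = $4355.25.

$4355.25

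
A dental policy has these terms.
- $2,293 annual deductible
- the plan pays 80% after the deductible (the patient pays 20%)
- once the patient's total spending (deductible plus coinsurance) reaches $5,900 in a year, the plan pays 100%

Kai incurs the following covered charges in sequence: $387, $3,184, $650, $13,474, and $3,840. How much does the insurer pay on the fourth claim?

Claim 1 — $387: entire amount goes to the deductible. Patient owes $387 (running OOP $387). Plan pays $387 − $387 = $0.
Claim 2 — $3,184: $1,906 finishes the deductible; $1,278 goes to coinsurance; 20% of $1,278 = $255.60. Cost to patient: $2,161.60. OOP to date $2,548.60. Plan pays $3,184 − $2,161.60 = $1,022.40.
Claim 3 — $650: deductible already satisfied, so patient's share is 20% × $650 = $130. Patient owes $130 (running OOP $2,678.60). Insurer: $650 − $130 = $520.
Claim 4 — $13,474: deductible already satisfied, so patient's share is 20% × $13,474 = $2,694.80. Patient owes $2,694.80 (running OOP $5,373.40). Insurer: $13,474 − $2,694.80 = $10,779.20.

$10,779.20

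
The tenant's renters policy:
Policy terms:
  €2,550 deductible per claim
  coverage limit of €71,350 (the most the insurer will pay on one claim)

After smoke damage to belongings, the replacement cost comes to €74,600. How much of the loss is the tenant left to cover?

€3,250

After the deductible, €74,600 − €2,550 = €72,050 remains.
Since €72,050 > €71,350, the payout is capped at €71,350.
Tenant's share is the uncovered remainder: €74,600 − €71,350 = €3,250.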